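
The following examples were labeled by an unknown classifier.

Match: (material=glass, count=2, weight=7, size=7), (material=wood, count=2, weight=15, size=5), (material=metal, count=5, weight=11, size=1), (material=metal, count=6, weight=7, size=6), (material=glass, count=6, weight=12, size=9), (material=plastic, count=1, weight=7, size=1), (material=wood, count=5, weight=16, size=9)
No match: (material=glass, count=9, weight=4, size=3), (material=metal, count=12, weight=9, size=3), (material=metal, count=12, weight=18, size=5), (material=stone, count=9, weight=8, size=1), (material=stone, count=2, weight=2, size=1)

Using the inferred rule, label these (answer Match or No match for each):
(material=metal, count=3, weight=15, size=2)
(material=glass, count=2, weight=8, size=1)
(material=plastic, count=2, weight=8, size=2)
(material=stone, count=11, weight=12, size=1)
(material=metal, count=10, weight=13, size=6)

'Match' ⟺ count ≤ 6 AND weight ≥ 4.
(material=metal, count=3, weight=15, size=2): Match (count = 3, weight = 15).
(material=glass, count=2, weight=8, size=1): Match (count = 2, weight = 8).
(material=plastic, count=2, weight=8, size=2): Match (count = 2, weight = 8).
(material=stone, count=11, weight=12, size=1): No match (count = 11, weight = 12).
(material=metal, count=10, weight=13, size=6): No match (count = 10, weight = 13).

Match, Match, Match, No match, No match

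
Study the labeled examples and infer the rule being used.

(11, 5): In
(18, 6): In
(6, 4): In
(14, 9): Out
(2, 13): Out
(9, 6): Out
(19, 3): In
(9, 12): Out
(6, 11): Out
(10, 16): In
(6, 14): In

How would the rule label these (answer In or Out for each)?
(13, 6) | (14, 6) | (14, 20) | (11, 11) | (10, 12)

All 'In' examples share one property — sum is even — and every 'Out' example lacks it.
(13, 6): Out (13+6 = 19).
(14, 6): In (14+6 = 20).
(14, 20): In (14+20 = 34).
(11, 11): In (11+11 = 22).
(10, 12): In (10+12 = 22).

Out, In, In, In, In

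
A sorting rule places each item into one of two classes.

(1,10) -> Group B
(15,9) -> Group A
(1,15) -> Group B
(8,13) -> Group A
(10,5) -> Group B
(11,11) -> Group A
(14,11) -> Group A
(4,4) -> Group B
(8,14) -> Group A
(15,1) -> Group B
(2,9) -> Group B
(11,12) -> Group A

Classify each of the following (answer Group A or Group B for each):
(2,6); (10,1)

Group B, Group B

All 'Group A' examples share one property — sum ≥ 21 — and every 'Group B' example lacks it.
Group B: (2,6), since 2+6 = 8.
Group B: (10,1), since 10+1 = 11.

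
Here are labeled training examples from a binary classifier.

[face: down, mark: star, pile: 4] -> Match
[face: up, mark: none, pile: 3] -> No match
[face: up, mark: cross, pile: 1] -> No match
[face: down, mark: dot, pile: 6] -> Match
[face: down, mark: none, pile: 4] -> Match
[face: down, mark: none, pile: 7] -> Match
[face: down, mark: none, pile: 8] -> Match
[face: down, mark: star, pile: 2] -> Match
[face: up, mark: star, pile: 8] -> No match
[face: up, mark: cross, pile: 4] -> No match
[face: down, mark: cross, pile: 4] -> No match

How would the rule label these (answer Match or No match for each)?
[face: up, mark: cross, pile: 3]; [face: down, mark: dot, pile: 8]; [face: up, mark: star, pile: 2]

No match, Match, No match

The common property of the 'Match' items is: mark is not cross AND face is down. No 'No match' item has it.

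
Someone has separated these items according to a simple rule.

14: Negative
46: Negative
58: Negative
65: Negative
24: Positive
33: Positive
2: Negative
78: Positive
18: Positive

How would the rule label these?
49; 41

The simplest hypothesis consistent with all the labels is: multiple of 3.
49: Negative (49 = 3·16 + 1).
41: Negative (41 = 3·13 + 2).

Negative, Negative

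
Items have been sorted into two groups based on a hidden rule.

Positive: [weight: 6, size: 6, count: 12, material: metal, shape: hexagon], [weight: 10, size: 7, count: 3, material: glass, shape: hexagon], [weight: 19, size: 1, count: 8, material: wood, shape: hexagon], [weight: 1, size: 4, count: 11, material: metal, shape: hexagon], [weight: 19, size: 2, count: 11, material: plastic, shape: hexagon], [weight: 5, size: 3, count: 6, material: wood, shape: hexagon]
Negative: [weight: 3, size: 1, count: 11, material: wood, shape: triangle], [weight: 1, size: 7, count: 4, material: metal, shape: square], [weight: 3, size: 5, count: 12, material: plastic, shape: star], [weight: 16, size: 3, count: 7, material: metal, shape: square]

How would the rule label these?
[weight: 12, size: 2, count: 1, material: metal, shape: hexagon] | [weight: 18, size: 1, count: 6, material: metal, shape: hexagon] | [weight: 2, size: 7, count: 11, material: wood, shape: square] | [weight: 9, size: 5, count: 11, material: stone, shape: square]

Positive, Positive, Negative, Negative

Every 'Positive' example satisfies: shape is hexagon. None of the 'Negative' examples do.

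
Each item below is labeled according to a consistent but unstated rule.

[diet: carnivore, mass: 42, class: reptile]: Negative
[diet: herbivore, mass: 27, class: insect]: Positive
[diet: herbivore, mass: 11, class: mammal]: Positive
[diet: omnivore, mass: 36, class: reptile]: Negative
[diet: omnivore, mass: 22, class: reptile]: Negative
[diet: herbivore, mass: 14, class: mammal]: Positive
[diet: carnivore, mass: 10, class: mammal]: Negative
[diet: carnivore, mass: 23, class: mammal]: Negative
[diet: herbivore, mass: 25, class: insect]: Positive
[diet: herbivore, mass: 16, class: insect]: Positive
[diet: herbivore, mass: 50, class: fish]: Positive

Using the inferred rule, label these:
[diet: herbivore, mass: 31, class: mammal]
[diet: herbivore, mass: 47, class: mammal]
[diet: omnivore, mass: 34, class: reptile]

Positive, Positive, Negative

The pattern is that an item is 'Positive' exactly when: diet is herbivore.
[diet: herbivore, mass: 31, class: mammal] — diet is herbivore, hence Positive.
[diet: herbivore, mass: 47, class: mammal] — diet is herbivore, hence Positive.
[diet: omnivore, mass: 34, class: reptile] — diet is omnivore, hence Negative.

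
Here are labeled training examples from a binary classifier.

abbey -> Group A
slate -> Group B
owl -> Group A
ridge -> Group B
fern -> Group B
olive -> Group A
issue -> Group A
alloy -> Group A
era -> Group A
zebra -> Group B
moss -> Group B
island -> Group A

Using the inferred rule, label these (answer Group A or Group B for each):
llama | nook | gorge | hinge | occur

Looking at the examples, the only property every 'Group A' case has and every 'Group B' case lacks is: starts with a vowel.
llama → starts with 'l' → Group B.
nook → starts with 'n' → Group B.
gorge → starts with 'g' → Group B.
hinge → starts with 'h' → Group B.
occur → starts with 'o' → Group A.

Group B, Group B, Group B, Group B, Group A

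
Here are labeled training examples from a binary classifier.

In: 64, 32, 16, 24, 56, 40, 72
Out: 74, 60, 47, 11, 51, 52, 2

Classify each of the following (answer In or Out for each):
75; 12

Out, Out

A rule that fits every label: multiple of 8 — true of each 'In' example, false of each 'Out' one.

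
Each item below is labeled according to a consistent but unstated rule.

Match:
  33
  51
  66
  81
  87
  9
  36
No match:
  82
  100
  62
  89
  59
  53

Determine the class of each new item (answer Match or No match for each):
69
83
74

Match, No match, No match

The distinguishing property — multiple of 3 — holds for all the 'Match' cases and none of the 'No match' cases.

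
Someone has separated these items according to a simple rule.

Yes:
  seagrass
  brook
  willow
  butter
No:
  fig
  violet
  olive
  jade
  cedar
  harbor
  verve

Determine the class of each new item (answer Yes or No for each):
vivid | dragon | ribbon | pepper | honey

'Yes' ⟺ has a double letter.
vivid: No (no doubled letter). dragon: No (no doubled letter). ribbon: Yes ('bb' doubled). pepper: Yes ('pp' doubled). honey: No (no doubled letter).

No, No, Yes, Yes, No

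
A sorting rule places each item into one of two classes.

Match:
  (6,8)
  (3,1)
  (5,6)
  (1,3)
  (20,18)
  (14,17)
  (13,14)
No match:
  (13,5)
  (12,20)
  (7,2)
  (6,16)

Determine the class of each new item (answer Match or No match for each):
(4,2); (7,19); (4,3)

Match, No match, Match

The classifier is using: |first − second| ≤ 3.
(4,2): |4−2| = 2 — meets the rule, so Match. (7,19): |7−19| = 12 — doesn't match, so No match. (4,3): |4−3| = 1 — meets the rule, so Match.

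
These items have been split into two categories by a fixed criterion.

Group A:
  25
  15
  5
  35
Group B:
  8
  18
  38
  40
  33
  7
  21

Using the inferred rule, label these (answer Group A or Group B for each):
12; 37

A rule that fits every label: ends in digit 5 — true of each 'Group A' example, false of each 'Group B' one.
12: Group B (last digit 2).
37: Group B (last digit 7).

Group B, Group B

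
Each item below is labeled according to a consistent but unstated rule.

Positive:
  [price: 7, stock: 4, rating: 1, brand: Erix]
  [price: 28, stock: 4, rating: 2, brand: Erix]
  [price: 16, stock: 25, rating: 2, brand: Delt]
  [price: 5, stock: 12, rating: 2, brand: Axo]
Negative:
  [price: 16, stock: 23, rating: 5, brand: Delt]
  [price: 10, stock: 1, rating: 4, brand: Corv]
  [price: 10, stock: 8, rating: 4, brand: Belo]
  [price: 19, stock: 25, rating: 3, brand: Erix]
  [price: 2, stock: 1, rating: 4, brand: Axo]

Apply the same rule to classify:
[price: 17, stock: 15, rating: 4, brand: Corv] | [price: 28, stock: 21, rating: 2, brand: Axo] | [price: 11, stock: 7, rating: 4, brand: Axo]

'Positive' ⟺ rating ≤ 2.
[price: 17, stock: 15, rating: 4, brand: Corv] → rating = 4 → Negative. [price: 28, stock: 21, rating: 2, brand: Axo] → rating = 2 → Positive. [price: 11, stock: 7, rating: 4, brand: Axo] → rating = 4 → Negative.

Negative, Positive, Negative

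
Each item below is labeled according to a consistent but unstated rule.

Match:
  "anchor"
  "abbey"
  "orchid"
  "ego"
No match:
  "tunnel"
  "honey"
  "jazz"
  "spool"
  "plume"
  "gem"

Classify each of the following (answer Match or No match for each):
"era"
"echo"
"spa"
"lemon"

Match, Match, No match, No match

Looking at the examples, the only property every 'Match' case has and every 'No match' case lacks is: starts with a vowel.
"era": starts with 'e', has this property → Match. "echo": starts with 'e', has this property → Match. "spa": starts with 's', doesn't match → No match. "lemon": starts with 'l', doesn't match → No match.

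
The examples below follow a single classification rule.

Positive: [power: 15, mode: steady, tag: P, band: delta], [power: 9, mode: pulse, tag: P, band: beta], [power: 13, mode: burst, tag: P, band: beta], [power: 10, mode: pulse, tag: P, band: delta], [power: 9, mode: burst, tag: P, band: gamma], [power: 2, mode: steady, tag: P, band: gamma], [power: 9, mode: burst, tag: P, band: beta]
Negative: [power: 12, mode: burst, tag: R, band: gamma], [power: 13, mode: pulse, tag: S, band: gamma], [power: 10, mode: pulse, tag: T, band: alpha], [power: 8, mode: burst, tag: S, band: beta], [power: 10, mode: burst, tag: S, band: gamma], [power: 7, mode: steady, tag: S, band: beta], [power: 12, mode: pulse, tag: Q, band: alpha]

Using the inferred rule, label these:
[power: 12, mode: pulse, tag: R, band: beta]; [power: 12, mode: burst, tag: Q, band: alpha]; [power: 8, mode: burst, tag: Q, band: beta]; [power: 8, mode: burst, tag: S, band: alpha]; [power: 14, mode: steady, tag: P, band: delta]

Checking candidate rules against both groups, what survives is: tag is P.
[power: 12, mode: pulse, tag: R, band: beta]: tag is R, does not fit → Negative.
[power: 12, mode: burst, tag: Q, band: alpha]: tag is Q, does not fit → Negative.
[power: 8, mode: burst, tag: Q, band: beta]: tag is Q, does not fit → Negative.
[power: 8, mode: burst, tag: S, band: alpha]: tag is S, does not fit → Negative.
[power: 14, mode: steady, tag: P, band: delta]: tag is P, has this property → Positive.

Negative, Negative, Negative, Negative, Positive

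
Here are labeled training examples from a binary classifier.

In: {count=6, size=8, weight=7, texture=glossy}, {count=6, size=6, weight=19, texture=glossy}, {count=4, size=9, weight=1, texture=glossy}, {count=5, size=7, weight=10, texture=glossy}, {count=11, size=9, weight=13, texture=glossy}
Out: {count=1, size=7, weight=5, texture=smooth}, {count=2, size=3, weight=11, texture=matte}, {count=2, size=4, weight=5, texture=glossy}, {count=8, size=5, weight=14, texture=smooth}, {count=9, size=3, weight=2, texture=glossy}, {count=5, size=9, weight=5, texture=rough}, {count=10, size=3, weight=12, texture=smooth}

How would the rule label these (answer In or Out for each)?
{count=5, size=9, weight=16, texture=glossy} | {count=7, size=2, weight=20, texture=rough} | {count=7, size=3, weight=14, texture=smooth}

A rule that fits every label: texture is glossy AND size ≥ 5 — true of each 'In' example, false of each 'Out' one.

In, Out, Out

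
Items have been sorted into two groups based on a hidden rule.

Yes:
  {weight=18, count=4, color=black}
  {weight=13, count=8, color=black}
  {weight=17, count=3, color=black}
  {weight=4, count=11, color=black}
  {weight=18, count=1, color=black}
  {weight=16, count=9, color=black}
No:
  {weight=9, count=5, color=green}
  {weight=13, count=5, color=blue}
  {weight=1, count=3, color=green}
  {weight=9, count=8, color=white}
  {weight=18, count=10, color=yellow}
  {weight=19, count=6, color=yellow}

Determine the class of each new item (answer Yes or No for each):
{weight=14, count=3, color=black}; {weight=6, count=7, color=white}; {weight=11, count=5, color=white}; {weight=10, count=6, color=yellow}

Checking candidate rules against both groups, what survives is: color is black.
{weight=14, count=3, color=black}: color is black — passes, so Yes. {weight=6, count=7, color=white}: color is white — fails this test, so No. {weight=11, count=5, color=white}: color is white — fails this test, so No. {weight=10, count=6, color=yellow}: color is yellow — fails this test, so No.

Yes, No, No, No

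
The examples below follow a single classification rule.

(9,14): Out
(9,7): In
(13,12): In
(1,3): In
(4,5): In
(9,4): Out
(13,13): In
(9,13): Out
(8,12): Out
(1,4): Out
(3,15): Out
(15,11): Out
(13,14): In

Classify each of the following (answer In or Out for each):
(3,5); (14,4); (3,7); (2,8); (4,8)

In, Out, Out, Out, Out

The classifier is using: |first − second| ≤ 2.
(3,5): In (|3−5| = 2). (14,4): Out (|14−4| = 10). (3,7): Out (|3−7| = 4). (2,8): Out (|2−8| = 6). (4,8): Out (|4−8| = 4).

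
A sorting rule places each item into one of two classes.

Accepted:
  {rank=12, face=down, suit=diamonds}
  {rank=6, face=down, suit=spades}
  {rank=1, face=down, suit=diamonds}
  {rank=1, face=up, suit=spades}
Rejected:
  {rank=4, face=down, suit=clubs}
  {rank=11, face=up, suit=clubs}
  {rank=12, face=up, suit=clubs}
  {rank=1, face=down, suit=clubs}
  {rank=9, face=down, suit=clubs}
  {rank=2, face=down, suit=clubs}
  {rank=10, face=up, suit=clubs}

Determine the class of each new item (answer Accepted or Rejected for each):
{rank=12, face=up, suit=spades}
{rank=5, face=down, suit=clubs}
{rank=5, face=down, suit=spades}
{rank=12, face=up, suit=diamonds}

Accepted, Rejected, Accepted, Accepted

All 'Accepted' examples share one property — suit is not clubs — and every 'Rejected' example lacks it.
{rank=12, face=up, suit=spades} → suit is spades → Accepted.
{rank=5, face=down, suit=clubs} → suit is clubs → Rejected.
{rank=5, face=down, suit=spades} → suit is spades → Accepted.
{rank=12, face=up, suit=diamonds} → suit is diamonds → Accepted.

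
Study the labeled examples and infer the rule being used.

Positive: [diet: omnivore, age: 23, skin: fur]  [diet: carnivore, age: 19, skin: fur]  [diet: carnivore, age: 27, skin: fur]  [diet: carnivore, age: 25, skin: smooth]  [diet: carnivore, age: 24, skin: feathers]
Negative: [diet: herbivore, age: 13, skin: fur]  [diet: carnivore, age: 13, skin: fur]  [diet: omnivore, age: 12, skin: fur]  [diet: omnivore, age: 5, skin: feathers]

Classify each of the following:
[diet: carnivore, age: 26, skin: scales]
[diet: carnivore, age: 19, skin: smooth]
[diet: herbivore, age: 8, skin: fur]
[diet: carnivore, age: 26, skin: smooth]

The pattern is that an item is 'Positive' exactly when: age ≥ 19.
[diet: carnivore, age: 26, skin: scales]: Positive (age = 26).
[diet: carnivore, age: 19, skin: smooth]: Positive (age = 19).
[diet: herbivore, age: 8, skin: fur]: Negative (age = 8).
[diet: carnivore, age: 26, skin: smooth]: Positive (age = 26).

Positive, Positive, Negative, Positive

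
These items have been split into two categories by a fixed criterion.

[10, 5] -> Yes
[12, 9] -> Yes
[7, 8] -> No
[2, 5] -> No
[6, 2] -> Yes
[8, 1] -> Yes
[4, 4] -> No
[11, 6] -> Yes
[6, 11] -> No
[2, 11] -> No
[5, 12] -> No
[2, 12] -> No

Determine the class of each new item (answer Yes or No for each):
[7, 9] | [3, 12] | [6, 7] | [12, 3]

Looking at the examples, the only property every 'Yes' case has and every 'No' case lacks is: first > second.

No, No, No, Yes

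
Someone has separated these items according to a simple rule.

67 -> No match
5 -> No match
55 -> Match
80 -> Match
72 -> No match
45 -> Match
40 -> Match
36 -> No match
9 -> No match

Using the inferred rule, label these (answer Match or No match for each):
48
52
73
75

The distinguishing property — multiple of 5 AND at least 9 — holds for all the 'Match' cases and none of the 'No match' cases.
48 → 48 = 5·9 + 3, 48 ≥ 9 → No match.
52 → 52 = 5·10 + 2, 52 ≥ 9 → No match.
73 → 73 = 5·14 + 3, 73 ≥ 9 → No match.
75 → 75 = 5·15, 75 ≥ 9 → Match.

No match, No match, No match, Match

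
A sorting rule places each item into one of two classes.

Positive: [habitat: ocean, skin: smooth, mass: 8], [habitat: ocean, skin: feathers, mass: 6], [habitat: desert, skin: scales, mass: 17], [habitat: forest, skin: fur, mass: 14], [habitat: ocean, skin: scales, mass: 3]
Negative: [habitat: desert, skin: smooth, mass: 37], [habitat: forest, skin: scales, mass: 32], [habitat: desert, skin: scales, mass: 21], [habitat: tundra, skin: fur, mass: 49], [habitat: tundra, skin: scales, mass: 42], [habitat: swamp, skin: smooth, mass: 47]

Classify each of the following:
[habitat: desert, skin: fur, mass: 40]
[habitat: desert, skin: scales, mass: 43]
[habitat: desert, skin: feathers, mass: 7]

Negative, Negative, Positive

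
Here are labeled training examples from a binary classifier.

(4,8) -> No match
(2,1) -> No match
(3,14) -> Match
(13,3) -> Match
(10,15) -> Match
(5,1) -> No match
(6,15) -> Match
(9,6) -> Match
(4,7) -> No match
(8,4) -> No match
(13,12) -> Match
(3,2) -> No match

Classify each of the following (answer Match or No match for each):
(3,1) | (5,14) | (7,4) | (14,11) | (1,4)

No match, Match, No match, Match, No match

The simplest hypothesis consistent with all the labels is: sum ≥ 15.
No match: (3,1), since 3+1 = 4. Match: (5,14), since 5+14 = 19. No match: (7,4), since 7+4 = 11. Match: (14,11), since 14+11 = 25. No match: (1,4), since 1+4 = 5.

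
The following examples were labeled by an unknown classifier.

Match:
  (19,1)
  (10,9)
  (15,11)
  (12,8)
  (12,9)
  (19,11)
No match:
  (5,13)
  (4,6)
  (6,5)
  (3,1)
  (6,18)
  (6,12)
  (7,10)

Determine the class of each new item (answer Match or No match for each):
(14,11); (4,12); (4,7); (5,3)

Rule: first ≥ 8. This holds for each 'Match' example and fails for each 'No match' one.

Match, No match, No match, No match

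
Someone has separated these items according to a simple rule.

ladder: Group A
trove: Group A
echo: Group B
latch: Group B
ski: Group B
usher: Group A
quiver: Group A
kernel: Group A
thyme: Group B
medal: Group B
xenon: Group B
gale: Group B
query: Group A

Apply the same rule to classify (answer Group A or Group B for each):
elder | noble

Group A, Group B

Rule: contains 'r'. This holds for each 'Group A' example and fails for each 'Group B' one.
elder — has 'r', hence Group A. noble — no 'r', hence Group B.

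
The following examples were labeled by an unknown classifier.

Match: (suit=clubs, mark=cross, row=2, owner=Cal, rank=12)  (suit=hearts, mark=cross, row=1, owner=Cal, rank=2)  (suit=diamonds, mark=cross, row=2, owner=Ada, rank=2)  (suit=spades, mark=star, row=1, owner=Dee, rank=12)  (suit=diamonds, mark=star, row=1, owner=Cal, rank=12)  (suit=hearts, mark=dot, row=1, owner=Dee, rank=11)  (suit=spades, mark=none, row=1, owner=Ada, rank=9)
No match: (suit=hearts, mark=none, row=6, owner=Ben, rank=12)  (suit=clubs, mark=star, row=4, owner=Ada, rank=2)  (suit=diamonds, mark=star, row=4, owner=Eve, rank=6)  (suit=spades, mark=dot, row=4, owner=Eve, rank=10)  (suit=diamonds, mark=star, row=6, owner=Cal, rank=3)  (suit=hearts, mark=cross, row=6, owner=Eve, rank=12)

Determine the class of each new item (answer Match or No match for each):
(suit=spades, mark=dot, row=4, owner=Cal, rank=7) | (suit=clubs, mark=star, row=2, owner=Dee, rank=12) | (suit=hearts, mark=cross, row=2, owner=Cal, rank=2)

No match, Match, Match

'Match' ⟺ row ≤ 2.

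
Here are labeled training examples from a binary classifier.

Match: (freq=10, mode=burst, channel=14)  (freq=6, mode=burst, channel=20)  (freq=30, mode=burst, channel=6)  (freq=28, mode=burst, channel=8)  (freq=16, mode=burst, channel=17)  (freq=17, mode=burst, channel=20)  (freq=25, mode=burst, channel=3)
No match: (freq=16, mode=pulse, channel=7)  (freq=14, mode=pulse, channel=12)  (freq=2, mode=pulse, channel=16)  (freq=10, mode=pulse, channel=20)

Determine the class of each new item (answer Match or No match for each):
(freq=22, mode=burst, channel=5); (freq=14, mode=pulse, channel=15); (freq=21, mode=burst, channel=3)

Match, No match, Match

The common property of the 'Match' items is: mode is burst. No 'No match' item has it.
(freq=22, mode=burst, channel=5): mode is burst — passes, so Match. (freq=14, mode=pulse, channel=15): mode is pulse — doesn't qualify, so No match. (freq=21, mode=burst, channel=3): mode is burst — passes, so Match.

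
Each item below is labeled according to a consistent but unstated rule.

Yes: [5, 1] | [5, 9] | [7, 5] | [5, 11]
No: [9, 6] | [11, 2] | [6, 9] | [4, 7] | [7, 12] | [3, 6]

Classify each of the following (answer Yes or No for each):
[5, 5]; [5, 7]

'Yes' ⟺ sum is even.
[5, 5] → 5+5 = 10 → Yes. [5, 7] → 5+7 = 12 → Yes.

Yes, Yes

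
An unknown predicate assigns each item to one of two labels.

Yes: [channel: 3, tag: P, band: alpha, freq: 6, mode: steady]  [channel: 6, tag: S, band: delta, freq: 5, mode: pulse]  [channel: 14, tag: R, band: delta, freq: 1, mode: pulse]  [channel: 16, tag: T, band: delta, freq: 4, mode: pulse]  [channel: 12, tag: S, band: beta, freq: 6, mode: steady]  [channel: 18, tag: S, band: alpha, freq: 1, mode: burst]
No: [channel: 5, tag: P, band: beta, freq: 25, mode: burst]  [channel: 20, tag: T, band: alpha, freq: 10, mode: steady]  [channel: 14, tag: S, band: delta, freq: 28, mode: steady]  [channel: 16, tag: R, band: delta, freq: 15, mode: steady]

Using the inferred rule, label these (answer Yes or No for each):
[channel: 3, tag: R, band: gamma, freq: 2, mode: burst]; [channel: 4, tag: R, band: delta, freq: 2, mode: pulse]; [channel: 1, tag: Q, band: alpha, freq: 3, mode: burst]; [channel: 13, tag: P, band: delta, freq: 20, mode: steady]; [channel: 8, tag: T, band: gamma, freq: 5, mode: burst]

The distinguishing property — freq ≤ 6 — holds for all the 'Yes' cases and none of the 'No' cases.
[channel: 3, tag: R, band: gamma, freq: 2, mode: burst]: Yes (freq = 2). [channel: 4, tag: R, band: delta, freq: 2, mode: pulse]: Yes (freq = 2). [channel: 1, tag: Q, band: alpha, freq: 3, mode: burst]: Yes (freq = 3). [channel: 13, tag: P, band: delta, freq: 20, mode: steady]: No (freq = 20). [channel: 8, tag: T, band: gamma, freq: 5, mode: burst]: Yes (freq = 5).

Yes, Yes, Yes, No, Yes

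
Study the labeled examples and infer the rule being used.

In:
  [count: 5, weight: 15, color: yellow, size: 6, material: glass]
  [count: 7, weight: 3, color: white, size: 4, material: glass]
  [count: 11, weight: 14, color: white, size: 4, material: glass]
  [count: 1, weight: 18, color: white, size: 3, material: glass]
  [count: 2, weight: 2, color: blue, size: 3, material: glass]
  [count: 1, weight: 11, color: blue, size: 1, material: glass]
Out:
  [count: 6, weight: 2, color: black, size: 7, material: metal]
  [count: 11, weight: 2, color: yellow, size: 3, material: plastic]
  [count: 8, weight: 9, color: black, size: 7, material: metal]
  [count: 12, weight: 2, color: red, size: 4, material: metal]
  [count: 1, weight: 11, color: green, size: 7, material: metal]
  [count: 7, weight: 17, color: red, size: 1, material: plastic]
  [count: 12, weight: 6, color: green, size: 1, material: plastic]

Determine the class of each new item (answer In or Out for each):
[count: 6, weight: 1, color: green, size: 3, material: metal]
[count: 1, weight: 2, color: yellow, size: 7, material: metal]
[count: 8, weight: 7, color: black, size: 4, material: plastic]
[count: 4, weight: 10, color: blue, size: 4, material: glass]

Out, Out, Out, In

Rule: material is glass. This holds for each 'In' example and fails for each 'Out' one.
[count: 6, weight: 1, color: green, size: 3, material: metal] → material is metal → Out. [count: 1, weight: 2, color: yellow, size: 7, material: metal] → material is metal → Out. [count: 8, weight: 7, color: black, size: 4, material: plastic] → material is plastic → Out. [count: 4, weight: 10, color: blue, size: 4, material: glass] → material is glass → In.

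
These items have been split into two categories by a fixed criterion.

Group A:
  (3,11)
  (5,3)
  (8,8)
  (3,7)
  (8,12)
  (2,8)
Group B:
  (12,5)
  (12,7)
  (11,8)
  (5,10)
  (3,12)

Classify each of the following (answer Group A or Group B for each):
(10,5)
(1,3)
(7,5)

The simplest hypothesis consistent with all the labels is: sum is even.
(10,5): Group B (10+5 = 15).
(1,3): Group A (1+3 = 4).
(7,5): Group A (7+5 = 12).

Group B, Group A, Group A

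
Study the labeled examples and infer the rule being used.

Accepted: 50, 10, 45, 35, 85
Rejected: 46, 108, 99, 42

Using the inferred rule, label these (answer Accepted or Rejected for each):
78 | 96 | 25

Rejected, Rejected, Accepted

Rule: multiple of 5. This holds for each 'Accepted' example and fails for each 'Rejected' one.
78 — 78 = 5·15 + 3, hence Rejected. 96 — 96 = 5·19 + 1, hence Rejected. 25 — 25 = 5·5, hence Accepted.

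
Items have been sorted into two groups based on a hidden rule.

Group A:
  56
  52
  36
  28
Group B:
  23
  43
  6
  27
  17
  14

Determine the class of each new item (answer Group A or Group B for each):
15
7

Group B, Group B

The rule appears to be: multiple of 4.
15: 15 = 4·3 + 3 — doesn't qualify, so Group B.
7: 7 = 4·1 + 3 — doesn't qualify, so Group B.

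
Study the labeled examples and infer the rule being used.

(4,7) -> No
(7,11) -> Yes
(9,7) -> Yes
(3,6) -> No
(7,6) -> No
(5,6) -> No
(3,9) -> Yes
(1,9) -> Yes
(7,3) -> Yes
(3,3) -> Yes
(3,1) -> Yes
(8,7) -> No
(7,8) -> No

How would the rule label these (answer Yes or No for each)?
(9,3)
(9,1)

Yes, Yes

All 'Yes' examples share one property — sum is even — and every 'No' example lacks it.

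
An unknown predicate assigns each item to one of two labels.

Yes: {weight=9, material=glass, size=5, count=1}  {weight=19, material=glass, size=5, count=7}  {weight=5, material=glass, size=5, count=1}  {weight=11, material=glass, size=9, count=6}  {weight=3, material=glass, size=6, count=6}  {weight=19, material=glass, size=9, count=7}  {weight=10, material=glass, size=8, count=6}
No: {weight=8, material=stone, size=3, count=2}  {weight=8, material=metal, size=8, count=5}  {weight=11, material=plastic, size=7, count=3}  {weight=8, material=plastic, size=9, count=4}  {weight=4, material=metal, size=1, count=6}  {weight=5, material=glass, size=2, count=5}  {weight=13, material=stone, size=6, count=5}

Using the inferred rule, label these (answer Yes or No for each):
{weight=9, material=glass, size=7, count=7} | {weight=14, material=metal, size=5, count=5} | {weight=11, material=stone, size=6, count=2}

Yes, No, No

The common property of the 'Yes' items is: material is glass AND size ≥ 3. No 'No' item has it.
{weight=9, material=glass, size=7, count=7}: Yes (material is glass, size = 7).
{weight=14, material=metal, size=5, count=5}: No (material is metal, size = 5).
{weight=11, material=stone, size=6, count=2}: No (material is stone, size = 6).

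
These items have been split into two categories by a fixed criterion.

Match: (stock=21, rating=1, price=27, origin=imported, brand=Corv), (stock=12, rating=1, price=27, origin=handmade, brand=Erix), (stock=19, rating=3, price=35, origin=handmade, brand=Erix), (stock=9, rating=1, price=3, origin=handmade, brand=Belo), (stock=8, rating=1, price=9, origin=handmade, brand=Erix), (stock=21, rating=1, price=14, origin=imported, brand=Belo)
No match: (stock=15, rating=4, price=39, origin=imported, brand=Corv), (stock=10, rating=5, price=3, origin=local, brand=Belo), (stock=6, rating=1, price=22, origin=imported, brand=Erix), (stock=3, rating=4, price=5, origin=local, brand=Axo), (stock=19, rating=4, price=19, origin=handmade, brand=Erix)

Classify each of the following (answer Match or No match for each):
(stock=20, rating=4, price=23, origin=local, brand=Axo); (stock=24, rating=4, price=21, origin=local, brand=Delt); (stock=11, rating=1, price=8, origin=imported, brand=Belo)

The rule appears to be: rating ≤ 3 AND stock ≥ 8.
(stock=20, rating=4, price=23, origin=local, brand=Axo): No match (rating = 4, stock = 20).
(stock=24, rating=4, price=21, origin=local, brand=Delt): No match (rating = 4, stock = 24).
(stock=11, rating=1, price=8, origin=imported, brand=Belo): Match (rating = 1, stock = 11).

No match, No match, Match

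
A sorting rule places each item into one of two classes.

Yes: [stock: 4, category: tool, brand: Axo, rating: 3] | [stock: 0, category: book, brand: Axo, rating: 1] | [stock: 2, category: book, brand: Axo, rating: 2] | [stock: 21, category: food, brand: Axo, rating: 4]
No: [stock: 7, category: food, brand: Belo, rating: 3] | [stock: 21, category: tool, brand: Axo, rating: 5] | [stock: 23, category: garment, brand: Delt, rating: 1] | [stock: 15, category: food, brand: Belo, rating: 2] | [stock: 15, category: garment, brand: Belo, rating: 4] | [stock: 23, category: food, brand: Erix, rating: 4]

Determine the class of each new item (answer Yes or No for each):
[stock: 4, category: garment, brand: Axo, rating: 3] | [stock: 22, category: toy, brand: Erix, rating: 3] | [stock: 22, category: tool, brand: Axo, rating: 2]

Yes, No, Yes

The rule appears to be: brand is Axo AND rating ≤ 4.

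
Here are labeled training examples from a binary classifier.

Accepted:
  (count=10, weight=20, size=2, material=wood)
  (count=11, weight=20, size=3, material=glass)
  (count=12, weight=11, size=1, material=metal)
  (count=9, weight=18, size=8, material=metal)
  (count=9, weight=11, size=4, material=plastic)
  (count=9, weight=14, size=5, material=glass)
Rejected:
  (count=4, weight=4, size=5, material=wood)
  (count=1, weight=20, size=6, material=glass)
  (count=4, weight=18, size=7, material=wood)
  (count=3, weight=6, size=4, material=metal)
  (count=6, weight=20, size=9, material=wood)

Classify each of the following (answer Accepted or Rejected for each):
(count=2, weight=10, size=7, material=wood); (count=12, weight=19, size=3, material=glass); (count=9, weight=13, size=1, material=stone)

Rejected, Accepted, Accepted

The common property of the 'Accepted' items is: count ≥ 9. No 'Rejected' item has it.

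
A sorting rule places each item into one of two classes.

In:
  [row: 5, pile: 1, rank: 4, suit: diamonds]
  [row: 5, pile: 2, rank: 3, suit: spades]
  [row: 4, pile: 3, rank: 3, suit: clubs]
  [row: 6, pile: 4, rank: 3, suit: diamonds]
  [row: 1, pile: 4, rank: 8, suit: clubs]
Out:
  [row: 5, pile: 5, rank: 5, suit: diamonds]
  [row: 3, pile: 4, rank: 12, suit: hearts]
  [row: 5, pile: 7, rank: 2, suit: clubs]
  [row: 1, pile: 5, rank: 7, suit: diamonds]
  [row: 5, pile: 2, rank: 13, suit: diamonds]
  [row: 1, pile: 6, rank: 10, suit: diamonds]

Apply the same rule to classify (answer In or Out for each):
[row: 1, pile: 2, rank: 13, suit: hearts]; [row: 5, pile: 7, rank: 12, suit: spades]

The classifier is using: pile ≤ 4 AND rank ≤ 8.
[row: 1, pile: 2, rank: 13, suit: hearts]: pile = 2, rank = 13 — fails the rule, so Out. [row: 5, pile: 7, rank: 12, suit: spades]: pile = 7, rank = 12 — fails the rule, so Out.

Out, Out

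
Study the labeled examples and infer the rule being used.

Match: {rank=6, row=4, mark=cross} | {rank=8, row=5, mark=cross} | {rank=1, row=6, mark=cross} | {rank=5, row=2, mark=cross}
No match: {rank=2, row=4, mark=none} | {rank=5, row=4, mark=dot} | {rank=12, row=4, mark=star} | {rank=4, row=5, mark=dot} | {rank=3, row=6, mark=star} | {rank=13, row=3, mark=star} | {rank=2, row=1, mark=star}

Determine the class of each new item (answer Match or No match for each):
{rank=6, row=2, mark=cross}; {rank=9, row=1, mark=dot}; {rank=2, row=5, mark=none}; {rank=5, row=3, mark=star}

Every 'Match' example satisfies: mark is cross. None of the 'No match' examples do.
Match: {rank=6, row=2, mark=cross}, since mark is cross. No match: {rank=9, row=1, mark=dot}, since mark is dot. No match: {rank=2, row=5, mark=none}, since mark is none. No match: {rank=5, row=3, mark=star}, since mark is star.

Match, No match, No match, No match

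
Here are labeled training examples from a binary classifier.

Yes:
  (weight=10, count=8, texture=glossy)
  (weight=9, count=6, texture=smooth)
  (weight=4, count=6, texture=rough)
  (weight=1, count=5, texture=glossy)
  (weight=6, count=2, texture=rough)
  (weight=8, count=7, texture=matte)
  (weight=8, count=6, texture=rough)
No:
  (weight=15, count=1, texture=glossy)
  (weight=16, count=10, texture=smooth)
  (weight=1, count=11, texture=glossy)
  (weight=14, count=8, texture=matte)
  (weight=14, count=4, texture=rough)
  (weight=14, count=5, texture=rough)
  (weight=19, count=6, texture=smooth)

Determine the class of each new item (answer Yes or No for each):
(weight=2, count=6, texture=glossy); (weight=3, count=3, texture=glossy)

The pattern is that an item is 'Yes' exactly when: weight ≤ 10 AND count ≤ 8.
(weight=2, count=6, texture=glossy) → weight = 2, count = 6 → Yes.
(weight=3, count=3, texture=glossy) → weight = 3, count = 3 → Yes.

Yes, Yes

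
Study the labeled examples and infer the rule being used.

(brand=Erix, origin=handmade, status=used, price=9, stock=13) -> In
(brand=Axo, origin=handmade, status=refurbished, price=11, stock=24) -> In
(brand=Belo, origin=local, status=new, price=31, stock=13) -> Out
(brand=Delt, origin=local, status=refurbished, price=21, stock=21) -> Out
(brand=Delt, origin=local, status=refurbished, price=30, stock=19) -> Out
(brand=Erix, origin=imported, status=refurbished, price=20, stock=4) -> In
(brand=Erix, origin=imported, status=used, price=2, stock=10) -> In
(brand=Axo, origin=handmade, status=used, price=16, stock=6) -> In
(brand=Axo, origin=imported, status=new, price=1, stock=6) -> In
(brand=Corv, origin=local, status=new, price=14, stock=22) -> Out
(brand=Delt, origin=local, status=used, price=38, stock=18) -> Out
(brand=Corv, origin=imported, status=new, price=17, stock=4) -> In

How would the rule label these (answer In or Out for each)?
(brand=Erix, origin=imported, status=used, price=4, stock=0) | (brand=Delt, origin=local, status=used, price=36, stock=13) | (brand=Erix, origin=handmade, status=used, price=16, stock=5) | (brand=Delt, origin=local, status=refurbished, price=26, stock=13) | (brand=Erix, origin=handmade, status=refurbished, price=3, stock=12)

The pattern is that an item is 'In' exactly when: origin is not local.
(brand=Erix, origin=imported, status=used, price=4, stock=0) → origin is imported → In. (brand=Delt, origin=local, status=used, price=36, stock=13) → origin is local → Out. (brand=Erix, origin=handmade, status=used, price=16, stock=5) → origin is handmade → In. (brand=Delt, origin=local, status=refurbished, price=26, stock=13) → origin is local → Out. (brand=Erix, origin=handmade, status=refurbished, price=3, stock=12) → origin is handmade → In.

In, Out, In, Out, In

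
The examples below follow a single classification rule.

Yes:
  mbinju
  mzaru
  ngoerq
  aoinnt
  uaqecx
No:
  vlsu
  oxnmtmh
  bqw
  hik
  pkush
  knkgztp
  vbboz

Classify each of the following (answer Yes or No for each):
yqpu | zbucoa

No, Yes

The distinguishing property — has ≥ 2 vowels — holds for all the 'Yes' cases and none of the 'No' cases.
yqpu → 1 vowel → No.
zbucoa → 3 vowels → Yes.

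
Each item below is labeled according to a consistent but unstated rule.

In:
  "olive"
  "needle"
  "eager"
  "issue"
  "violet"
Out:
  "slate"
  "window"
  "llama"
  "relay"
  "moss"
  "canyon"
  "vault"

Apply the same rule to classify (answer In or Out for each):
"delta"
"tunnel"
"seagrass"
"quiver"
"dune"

The common property of the 'In' items is: has ≥ 3 vowels. No 'Out' item has it.

Out, Out, In, In, Out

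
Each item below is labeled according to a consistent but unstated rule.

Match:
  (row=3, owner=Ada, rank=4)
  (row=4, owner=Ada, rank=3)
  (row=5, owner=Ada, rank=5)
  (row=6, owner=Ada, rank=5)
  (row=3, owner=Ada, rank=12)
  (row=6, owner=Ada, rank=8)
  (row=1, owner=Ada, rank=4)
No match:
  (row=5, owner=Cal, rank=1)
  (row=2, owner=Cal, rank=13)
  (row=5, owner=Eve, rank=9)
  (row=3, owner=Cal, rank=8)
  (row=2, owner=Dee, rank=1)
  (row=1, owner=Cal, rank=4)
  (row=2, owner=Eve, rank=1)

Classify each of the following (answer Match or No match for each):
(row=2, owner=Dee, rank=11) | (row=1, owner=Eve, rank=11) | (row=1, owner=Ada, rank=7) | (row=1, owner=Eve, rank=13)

Comparing the two groups points to one rule — owner is Ada.
(row=2, owner=Dee, rank=11): owner is Dee — doesn't match, so No match.
(row=1, owner=Eve, rank=11): owner is Eve — doesn't match, so No match.
(row=1, owner=Ada, rank=7): owner is Ada — passes, so Match.
(row=1, owner=Eve, rank=13): owner is Eve — doesn't match, so No match.

No match, No match, Match, No match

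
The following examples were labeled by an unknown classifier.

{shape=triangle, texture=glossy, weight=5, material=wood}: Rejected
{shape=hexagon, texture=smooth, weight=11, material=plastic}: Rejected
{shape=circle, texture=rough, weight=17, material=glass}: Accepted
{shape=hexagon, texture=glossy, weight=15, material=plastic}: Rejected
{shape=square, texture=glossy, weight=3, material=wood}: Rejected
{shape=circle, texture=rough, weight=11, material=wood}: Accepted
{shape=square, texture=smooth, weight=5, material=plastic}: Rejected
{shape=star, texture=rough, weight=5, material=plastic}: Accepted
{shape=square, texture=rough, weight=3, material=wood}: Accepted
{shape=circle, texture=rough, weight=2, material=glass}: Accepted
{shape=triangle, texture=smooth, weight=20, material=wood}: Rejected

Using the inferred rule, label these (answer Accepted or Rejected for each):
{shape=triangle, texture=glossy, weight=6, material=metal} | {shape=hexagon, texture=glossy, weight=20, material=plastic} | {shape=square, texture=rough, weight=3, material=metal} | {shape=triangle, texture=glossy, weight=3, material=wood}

Rejected, Rejected, Accepted, Rejected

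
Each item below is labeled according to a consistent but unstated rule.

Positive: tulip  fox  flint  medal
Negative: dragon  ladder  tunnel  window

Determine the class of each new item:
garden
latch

The pattern is that an item is 'Positive' exactly when: odd length.

Negative, Positive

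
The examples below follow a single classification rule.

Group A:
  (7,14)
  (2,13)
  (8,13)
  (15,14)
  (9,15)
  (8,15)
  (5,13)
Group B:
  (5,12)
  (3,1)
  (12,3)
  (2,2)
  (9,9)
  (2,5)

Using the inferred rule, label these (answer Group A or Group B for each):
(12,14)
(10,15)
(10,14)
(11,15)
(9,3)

Group A, Group A, Group A, Group A, Group B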